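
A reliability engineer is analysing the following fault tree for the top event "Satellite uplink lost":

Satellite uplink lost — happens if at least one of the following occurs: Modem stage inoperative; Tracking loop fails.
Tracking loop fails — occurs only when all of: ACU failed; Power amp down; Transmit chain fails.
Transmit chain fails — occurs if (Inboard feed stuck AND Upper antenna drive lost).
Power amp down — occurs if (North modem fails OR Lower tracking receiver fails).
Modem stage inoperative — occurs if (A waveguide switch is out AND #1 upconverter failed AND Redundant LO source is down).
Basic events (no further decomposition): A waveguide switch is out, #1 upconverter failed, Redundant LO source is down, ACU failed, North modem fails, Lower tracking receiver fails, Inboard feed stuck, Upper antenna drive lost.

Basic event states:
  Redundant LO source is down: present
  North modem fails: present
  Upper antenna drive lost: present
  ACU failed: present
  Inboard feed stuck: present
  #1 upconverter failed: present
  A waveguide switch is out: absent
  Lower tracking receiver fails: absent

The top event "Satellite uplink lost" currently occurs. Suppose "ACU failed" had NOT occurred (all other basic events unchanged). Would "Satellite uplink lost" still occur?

Counterfactual: set "ACU failed" to not occurred.
Modem stage inoperative [AND]: A waveguide switch is out=not, #1 upconverter failed=occurs, Redundant LO source is down=occurs → not all inputs occur → does not occur.
Power amp down [OR]: North modem fails=occurs, Lower tracking receiver fails=not → at least one input occurs → occurs.
Transmit chain fails [AND]: Inboard feed stuck=occurs, Upper antenna drive lost=occurs → all inputs occur → occurs.
Tracking loop fails [AND]: ACU failed=not, Power amp down=occurs, Transmit chain fails=occurs → not all inputs occur → does not occur.
Satellite uplink lost [OR]: Modem stage inoperative=not, Tracking loop fails=not → no input occurs → does not occur.

No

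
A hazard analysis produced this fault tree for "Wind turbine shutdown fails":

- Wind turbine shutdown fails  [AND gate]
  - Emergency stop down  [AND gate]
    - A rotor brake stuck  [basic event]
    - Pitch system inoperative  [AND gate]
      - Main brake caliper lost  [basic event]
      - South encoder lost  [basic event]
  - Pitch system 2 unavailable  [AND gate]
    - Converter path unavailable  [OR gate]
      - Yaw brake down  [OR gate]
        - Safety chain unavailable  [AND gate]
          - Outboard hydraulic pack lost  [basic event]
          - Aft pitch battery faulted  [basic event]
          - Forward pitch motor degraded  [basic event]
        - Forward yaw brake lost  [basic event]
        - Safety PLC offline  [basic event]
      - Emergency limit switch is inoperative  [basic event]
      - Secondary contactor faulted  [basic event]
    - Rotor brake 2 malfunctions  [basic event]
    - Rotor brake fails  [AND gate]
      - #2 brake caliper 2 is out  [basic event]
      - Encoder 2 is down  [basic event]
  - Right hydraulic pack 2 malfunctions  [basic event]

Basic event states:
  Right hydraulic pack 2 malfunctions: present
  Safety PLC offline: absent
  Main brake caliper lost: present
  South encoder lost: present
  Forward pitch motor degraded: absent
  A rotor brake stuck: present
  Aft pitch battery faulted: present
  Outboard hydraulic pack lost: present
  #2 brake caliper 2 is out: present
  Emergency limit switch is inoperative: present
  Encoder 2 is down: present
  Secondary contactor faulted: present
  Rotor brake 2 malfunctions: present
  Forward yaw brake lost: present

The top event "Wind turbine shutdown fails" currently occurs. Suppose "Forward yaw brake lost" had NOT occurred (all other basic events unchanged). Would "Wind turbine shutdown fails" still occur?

Counterfactual: set "Forward yaw brake lost" to not occurred.
Pitch system inoperative [AND]: Main brake caliper lost=occurs, South encoder lost=occurs → all inputs occur → occurs.
Emergency stop down [AND]: A rotor brake stuck=occurs, Pitch system inoperative=occurs → all inputs occur → occurs.
Safety chain unavailable [AND]: Outboard hydraulic pack lost=occurs, Aft pitch battery faulted=occurs, Forward pitch motor degraded=not → not all inputs occur → does not occur.
Yaw brake down [OR]: Safety chain unavailable=not, Forward yaw brake lost=not, Safety PLC offline=not → no input occurs → does not occur.
Converter path unavailable [OR]: Yaw brake down=not, Emergency limit switch is inoperative=occurs, Secondary contactor faulted=occurs → at least one input occurs → occurs.
Rotor brake fails [AND]: #2 brake caliper 2 is out=occurs, Encoder 2 is down=occurs → all inputs occur → occurs.
Pitch system 2 unavailable [AND]: Converter path unavailable=occurs, Rotor brake 2 malfunctions=occurs, Rotor brake fails=occurs → all inputs occur → occurs.
Wind turbine shutdown fails [AND]: Emergency stop down=occurs, Pitch system 2 unavailable=occurs, Right hydraulic pack 2 malfunctions=occurs → all inputs occur → occurs.

Yes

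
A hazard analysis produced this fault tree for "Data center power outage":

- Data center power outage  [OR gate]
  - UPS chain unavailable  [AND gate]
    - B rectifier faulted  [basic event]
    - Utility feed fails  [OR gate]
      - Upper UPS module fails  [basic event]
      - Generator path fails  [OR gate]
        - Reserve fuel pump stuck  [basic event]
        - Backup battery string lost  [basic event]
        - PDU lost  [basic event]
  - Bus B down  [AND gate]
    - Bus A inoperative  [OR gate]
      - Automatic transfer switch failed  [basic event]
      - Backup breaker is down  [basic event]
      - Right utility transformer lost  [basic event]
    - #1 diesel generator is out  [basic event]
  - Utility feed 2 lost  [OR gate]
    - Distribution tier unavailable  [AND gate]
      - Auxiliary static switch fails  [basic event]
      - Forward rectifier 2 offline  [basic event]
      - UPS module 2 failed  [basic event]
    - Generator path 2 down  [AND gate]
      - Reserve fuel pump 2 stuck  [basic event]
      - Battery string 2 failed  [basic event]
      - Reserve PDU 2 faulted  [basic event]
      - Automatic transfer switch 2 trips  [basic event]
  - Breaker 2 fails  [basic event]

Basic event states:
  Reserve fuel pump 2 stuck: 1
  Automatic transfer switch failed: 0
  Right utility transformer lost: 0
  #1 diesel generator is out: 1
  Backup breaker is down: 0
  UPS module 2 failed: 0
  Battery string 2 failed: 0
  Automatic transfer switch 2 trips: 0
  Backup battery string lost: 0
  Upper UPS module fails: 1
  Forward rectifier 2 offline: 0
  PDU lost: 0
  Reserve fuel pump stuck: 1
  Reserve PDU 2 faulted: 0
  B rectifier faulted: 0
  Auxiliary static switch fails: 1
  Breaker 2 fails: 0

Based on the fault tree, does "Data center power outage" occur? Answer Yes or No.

No

Generator path fails [OR]: Reserve fuel pump stuck=occurs, Backup battery string lost=not, PDU lost=not → at least one input occurs → occurs.
Utility feed fails [OR]: Upper UPS module fails=occurs, Generator path fails=occurs → at least one input occurs → occurs.
UPS chain unavailable [AND]: B rectifier faulted=not, Utility feed fails=occurs → not all inputs occur → does not occur.
Bus A inoperative [OR]: Automatic transfer switch failed=not, Backup breaker is down=not, Right utility transformer lost=not → no input occurs → does not occur.
Bus B down [AND]: Bus A inoperative=not, #1 diesel generator is out=occurs → not all inputs occur → does not occur.
Distribution tier unavailable [AND]: Auxiliary static switch fails=occurs, Forward rectifier 2 offline=not, UPS module 2 failed=not → not all inputs occur → does not occur.
Generator path 2 down [AND]: Reserve fuel pump 2 stuck=occurs, Battery string 2 failed=not, Reserve PDU 2 faulted=not, Automatic transfer switch 2 trips=not → not all inputs occur → does not occur.
Utility feed 2 lost [OR]: Distribution tier unavailable=not, Generator path 2 down=not → no input occurs → does not occur.
Data center power outage [OR]: UPS chain unavailable=not, Bus B down=not, Utility feed 2 lost=not, Breaker 2 fails=not → no input occurs → does not occur.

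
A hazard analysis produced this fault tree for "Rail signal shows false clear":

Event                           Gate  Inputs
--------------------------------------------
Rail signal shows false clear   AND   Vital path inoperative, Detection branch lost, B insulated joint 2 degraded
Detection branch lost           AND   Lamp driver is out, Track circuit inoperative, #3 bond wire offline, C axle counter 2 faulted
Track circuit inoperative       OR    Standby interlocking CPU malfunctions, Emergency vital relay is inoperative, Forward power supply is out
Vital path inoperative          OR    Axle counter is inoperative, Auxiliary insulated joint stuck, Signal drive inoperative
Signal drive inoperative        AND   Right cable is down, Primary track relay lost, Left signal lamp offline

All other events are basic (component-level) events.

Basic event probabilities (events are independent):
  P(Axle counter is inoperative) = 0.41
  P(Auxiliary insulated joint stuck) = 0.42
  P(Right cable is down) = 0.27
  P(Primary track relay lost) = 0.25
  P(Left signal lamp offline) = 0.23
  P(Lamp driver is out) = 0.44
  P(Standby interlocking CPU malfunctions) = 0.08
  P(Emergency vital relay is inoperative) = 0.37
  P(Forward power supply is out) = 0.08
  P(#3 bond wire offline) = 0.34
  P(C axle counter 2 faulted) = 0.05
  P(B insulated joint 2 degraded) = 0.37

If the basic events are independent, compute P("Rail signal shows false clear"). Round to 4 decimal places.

0.0009

P(Signal drive inoperative) [AND] = 0.27 × 0.25 × 0.23 = 0.015525
P(Vital path inoperative) [OR] = 1 − (1−0.41) × (1−0.42) × (1−0.015525) = 0.663113
P(Track circuit inoperative) [OR] = 1 − (1−0.08) × (1−0.37) × (1−0.08) = 0.466768
P(Detection branch lost) [AND] = 0.44 × 0.466768 × 0.34 × 0.05 = 0.003491
P(Rail signal shows false clear) [AND] = 0.663113 × 0.003491 × 0.37 = 0.000857
Rounded to 4 decimal places: P(Rail signal shows false clear) ≈ 0.0009.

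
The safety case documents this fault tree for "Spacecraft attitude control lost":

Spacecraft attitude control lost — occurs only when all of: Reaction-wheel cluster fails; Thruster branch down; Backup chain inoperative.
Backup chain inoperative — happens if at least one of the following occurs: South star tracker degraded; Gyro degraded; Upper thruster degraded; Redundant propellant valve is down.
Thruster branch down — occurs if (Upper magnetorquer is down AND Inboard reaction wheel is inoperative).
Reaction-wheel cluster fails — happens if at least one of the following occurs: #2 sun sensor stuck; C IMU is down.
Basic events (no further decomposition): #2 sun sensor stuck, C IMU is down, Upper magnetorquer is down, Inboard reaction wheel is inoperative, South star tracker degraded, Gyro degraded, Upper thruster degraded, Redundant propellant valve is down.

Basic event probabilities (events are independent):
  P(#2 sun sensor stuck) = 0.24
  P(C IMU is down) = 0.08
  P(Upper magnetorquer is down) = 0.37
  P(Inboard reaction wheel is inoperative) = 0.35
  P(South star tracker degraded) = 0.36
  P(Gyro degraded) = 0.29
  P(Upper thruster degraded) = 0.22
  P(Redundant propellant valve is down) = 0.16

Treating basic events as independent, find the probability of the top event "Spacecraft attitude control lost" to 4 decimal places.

P(Reaction-wheel cluster fails) [OR] = 1 − (1−0.24) × (1−0.08) = 0.300800
P(Thruster branch down) [AND] = 0.37 × 0.35 = 0.129500
P(Backup chain inoperative) [OR] = 1 − (1−0.36) × (1−0.29) × (1−0.22) × (1−0.16) = 0.702277
P(Spacecraft attitude control lost) [AND] = 0.300800 × 0.129500 × 0.702277 = 0.027356
Rounded to 4 decimal places: P(Spacecraft attitude control lost) ≈ 0.0274.

0.0274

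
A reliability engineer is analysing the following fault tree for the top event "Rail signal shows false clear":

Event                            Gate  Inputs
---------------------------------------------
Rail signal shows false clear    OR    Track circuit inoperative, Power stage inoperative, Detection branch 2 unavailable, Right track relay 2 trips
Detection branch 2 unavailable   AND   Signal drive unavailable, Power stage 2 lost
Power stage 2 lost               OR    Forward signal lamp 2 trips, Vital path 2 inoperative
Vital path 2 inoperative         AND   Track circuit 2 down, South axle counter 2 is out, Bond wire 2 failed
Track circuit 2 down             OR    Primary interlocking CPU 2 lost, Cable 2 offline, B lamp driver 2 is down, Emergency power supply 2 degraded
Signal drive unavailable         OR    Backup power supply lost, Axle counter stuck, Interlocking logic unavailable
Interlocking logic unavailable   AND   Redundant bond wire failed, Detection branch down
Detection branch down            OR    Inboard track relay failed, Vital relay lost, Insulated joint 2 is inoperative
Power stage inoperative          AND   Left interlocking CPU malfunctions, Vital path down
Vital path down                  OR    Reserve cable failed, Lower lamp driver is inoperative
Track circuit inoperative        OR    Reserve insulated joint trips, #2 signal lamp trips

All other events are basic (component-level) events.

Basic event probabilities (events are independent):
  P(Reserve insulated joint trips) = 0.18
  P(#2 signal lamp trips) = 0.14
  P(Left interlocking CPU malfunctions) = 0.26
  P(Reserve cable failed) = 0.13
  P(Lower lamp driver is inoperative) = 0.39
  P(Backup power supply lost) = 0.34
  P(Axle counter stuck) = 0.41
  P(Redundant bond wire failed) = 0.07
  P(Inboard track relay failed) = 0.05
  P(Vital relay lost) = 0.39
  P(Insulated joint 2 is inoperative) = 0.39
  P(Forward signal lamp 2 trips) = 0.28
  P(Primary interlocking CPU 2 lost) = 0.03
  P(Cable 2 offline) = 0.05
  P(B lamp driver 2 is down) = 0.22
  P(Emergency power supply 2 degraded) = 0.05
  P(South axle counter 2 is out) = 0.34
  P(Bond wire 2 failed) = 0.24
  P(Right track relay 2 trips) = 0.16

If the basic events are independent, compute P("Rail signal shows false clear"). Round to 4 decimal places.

P(Track circuit inoperative) [OR] = 1 − (1−0.18) × (1−0.14) = 0.294800
P(Vital path down) [OR] = 1 − (1−0.13) × (1−0.39) = 0.469300
P(Power stage inoperative) [AND] = 0.26 × 0.469300 = 0.122018
P(Detection branch down) [OR] = 1 − (1−0.05) × (1−0.39) × (1−0.39) = 0.646505
P(Interlocking logic unavailable) [AND] = 0.07 × 0.646505 = 0.045255
P(Signal drive unavailable) [OR] = 1 − (1−0.34) × (1−0.41) × (1−0.045255) = 0.628222
P(Track circuit 2 down) [OR] = 1 − (1−0.03) × (1−0.05) × (1−0.22) × (1−0.05) = 0.317169
P(Vital path 2 inoperative) [AND] = 0.317169 × 0.34 × 0.24 = 0.025881
P(Power stage 2 lost) [OR] = 1 − (1−0.28) × (1−0.025881) = 0.298634
P(Detection branch 2 unavailable) [AND] = 0.628222 × 0.298634 = 0.187608
P(Rail signal shows false clear) [OR] = 1 − (1−0.294800) × (1−0.122018) × (1−0.187608) × (1−0.16) = 0.577484
Rounded to 4 decimal places: P(Rail signal shows false clear) ≈ 0.5775.

0.5775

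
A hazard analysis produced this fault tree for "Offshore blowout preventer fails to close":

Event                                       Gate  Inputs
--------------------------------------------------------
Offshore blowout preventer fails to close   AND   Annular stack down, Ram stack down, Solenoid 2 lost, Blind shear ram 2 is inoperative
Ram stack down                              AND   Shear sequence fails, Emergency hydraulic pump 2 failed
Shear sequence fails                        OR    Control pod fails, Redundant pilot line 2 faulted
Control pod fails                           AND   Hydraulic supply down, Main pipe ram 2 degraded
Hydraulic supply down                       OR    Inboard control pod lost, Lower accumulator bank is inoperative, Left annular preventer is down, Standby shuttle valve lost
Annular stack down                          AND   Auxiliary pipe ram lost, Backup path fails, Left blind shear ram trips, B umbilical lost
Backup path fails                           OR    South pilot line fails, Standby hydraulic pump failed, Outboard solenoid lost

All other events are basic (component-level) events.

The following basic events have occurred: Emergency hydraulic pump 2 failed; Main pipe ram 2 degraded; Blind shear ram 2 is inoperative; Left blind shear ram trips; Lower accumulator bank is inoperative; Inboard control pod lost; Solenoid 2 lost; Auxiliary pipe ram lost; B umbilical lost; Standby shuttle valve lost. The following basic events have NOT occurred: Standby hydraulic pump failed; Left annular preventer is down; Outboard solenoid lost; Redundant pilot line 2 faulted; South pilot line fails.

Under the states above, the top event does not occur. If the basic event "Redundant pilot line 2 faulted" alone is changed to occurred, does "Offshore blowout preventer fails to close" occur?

Counterfactual: set "Redundant pilot line 2 faulted" to occurred.
Backup path fails [OR]: South pilot line fails=not, Standby hydraulic pump failed=not, Outboard solenoid lost=not → no input occurs → does not occur.
Annular stack down [AND]: Auxiliary pipe ram lost=occurs, Backup path fails=not, Left blind shear ram trips=occurs, B umbilical lost=occurs → not all inputs occur → does not occur.
Hydraulic supply down [OR]: Inboard control pod lost=occurs, Lower accumulator bank is inoperative=occurs, Left annular preventer is down=not, Standby shuttle valve lost=occurs → at least one input occurs → occurs.
Control pod fails [AND]: Hydraulic supply down=occurs, Main pipe ram 2 degraded=occurs → all inputs occur → occurs.
Shear sequence fails [OR]: Control pod fails=occurs, Redundant pilot line 2 faulted=occurs → at least one input occurs → occurs.
Ram stack down [AND]: Shear sequence fails=occurs, Emergency hydraulic pump 2 failed=occurs → all inputs occur → occurs.
Offshore blowout preventer fails to close [AND]: Annular stack down=not, Ram stack down=occurs, Solenoid 2 lost=occurs, Blind shear ram 2 is inoperative=occurs → not all inputs occur → does not occur.

No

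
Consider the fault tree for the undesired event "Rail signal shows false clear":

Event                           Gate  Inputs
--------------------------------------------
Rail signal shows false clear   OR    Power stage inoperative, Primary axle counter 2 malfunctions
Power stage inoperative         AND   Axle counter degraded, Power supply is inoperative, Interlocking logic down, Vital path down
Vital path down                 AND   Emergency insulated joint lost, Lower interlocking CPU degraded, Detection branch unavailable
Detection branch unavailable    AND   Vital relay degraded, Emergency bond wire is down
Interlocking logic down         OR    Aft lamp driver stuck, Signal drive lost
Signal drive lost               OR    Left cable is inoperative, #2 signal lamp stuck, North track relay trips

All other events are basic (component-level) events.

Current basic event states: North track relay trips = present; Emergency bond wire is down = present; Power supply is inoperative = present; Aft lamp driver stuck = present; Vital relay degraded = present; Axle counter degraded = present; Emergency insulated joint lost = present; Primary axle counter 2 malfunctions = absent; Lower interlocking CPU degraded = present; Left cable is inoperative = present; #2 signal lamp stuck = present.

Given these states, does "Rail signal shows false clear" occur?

Yes

Signal drive lost [OR]: Left cable is inoperative=occurs, #2 signal lamp stuck=occurs, North track relay trips=occurs → at least one input occurs → occurs.
Interlocking logic down [OR]: Aft lamp driver stuck=occurs, Signal drive lost=occurs → at least one input occurs → occurs.
Detection branch unavailable [AND]: Vital relay degraded=occurs, Emergency bond wire is down=occurs → all inputs occur → occurs.
Vital path down [AND]: Emergency insulated joint lost=occurs, Lower interlocking CPU degraded=occurs, Detection branch unavailable=occurs → all inputs occur → occurs.
Power stage inoperative [AND]: Axle counter degraded=occurs, Power supply is inoperative=occurs, Interlocking logic down=occurs, Vital path down=occurs → all inputs occur → occurs.
Rail signal shows false clear [OR]: Power stage inoperative=occurs, Primary axle counter 2 malfunctions=not → at least one input occurs → occurs.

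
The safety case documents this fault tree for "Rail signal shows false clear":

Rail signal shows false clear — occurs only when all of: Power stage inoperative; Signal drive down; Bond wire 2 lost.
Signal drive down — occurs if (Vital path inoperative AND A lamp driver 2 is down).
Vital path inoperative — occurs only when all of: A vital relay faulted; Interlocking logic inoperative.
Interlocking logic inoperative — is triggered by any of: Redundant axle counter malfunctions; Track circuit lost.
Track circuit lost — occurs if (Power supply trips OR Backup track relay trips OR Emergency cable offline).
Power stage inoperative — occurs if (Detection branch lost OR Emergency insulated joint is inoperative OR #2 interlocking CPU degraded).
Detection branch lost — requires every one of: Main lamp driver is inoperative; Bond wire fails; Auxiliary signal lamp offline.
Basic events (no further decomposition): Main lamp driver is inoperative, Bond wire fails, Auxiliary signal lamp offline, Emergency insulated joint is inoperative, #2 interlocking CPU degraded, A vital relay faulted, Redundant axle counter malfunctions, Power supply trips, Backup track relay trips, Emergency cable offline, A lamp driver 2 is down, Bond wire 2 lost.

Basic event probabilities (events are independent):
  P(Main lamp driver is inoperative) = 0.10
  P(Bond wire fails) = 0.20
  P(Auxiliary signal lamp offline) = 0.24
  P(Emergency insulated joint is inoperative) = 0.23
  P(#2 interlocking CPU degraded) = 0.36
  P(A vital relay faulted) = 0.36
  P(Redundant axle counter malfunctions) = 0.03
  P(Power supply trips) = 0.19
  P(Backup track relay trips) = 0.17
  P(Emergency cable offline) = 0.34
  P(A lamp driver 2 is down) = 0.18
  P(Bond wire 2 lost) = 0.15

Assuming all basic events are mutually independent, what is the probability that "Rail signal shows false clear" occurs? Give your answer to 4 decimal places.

0.0028

P(Detection branch lost) [AND] = 0.10 × 0.20 × 0.24 = 0.004800
P(Power stage inoperative) [OR] = 1 − (1−0.004800) × (1−0.23) × (1−0.36) = 0.509565
P(Track circuit lost) [OR] = 1 − (1−0.19) × (1−0.17) × (1−0.34) = 0.556282
P(Interlocking logic inoperative) [OR] = 1 − (1−0.03) × (1−0.556282) = 0.569594
P(Vital path inoperative) [AND] = 0.36 × 0.569594 = 0.205054
P(Signal drive down) [AND] = 0.205054 × 0.18 = 0.036910
P(Rail signal shows false clear) [AND] = 0.509565 × 0.036910 × 0.15 = 0.002821
Rounded to 4 decimal places: P(Rail signal shows false clear) ≈ 0.0028.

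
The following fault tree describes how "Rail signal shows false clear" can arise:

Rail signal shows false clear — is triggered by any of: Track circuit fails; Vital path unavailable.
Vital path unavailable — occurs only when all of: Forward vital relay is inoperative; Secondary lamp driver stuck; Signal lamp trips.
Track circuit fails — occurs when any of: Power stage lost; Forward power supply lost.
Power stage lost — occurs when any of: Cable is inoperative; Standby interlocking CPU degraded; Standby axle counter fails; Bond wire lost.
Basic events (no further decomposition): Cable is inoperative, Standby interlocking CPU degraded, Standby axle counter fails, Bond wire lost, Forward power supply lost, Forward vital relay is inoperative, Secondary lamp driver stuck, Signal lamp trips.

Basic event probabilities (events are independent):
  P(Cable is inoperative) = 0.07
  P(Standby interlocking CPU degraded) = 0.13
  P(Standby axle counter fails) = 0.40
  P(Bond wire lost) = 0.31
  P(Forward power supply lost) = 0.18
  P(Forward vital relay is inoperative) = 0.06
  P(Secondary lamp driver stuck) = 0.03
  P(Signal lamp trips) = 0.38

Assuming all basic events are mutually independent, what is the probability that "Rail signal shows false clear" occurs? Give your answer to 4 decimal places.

P(Power stage lost) [OR] = 1 − (1−0.07) × (1−0.13) × (1−0.40) × (1−0.31) = 0.665033
P(Track circuit fails) [OR] = 1 − (1−0.665033) × (1−0.18) = 0.725327
P(Vital path unavailable) [AND] = 0.06 × 0.03 × 0.38 = 0.000684
P(Rail signal shows false clear) [OR] = 1 − (1−0.725327) × (1−0.000684) = 0.725515
Rounded to 4 decimal places: P(Rail signal shows false clear) ≈ 0.7255.

0.7255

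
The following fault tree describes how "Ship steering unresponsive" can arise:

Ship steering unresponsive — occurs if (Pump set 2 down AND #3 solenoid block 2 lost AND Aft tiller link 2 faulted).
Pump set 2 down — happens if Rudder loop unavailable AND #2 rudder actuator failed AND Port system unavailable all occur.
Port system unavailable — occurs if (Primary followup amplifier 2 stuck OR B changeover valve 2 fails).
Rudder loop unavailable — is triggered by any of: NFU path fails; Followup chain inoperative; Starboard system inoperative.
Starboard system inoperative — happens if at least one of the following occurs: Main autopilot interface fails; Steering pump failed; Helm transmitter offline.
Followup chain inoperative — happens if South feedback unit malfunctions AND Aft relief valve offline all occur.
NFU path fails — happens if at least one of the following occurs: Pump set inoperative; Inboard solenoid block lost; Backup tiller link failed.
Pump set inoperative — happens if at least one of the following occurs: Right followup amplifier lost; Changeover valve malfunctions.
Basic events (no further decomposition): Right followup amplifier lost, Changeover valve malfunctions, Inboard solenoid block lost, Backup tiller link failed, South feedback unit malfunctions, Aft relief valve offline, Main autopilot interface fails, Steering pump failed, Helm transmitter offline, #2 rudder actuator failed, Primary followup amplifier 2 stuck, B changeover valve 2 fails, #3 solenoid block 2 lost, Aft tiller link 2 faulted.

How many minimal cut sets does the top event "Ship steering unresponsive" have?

16

Pump set inoperative [OR]: union of children's cut sets → 2 cut set(s).
NFU path fails [OR]: union of children's cut sets → 4 cut set(s).
Followup chain inoperative [AND]: one cut set from each child combined → 1 × 1 = 1 cut set(s).
Starboard system inoperative [OR]: union of children's cut sets → 3 cut set(s).
Rudder loop unavailable [OR]: union of children's cut sets → 8 cut set(s).
Port system unavailable [OR]: union of children's cut sets → 2 cut set(s).
Pump set 2 down [AND]: one cut set from each child combined → 8 × 1 × 2 = 16 cut set(s).
Ship steering unresponsive [AND]: one cut set from each child combined → 16 × 1 × 1 = 16 cut set(s).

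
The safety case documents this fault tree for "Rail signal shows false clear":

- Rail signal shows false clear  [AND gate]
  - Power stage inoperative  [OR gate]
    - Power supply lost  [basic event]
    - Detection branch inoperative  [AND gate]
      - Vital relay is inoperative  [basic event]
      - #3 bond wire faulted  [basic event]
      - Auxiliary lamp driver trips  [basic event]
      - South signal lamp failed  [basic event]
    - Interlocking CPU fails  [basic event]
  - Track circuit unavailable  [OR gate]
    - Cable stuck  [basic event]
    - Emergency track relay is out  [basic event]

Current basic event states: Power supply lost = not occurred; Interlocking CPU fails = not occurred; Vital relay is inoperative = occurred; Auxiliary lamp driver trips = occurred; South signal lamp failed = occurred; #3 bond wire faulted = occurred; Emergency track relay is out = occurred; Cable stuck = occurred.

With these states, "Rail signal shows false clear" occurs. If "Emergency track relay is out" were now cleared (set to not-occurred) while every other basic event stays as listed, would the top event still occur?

Yes

Counterfactual: set "Emergency track relay is out" to not occurred.
Detection branch inoperative [AND]: Vital relay is inoperative=occurs, #3 bond wire faulted=occurs, Auxiliary lamp driver trips=occurs, South signal lamp failed=occurs → all inputs occur → occurs.
Power stage inoperative [OR]: Power supply lost=not, Detection branch inoperative=occurs, Interlocking CPU fails=not → at least one input occurs → occurs.
Track circuit unavailable [OR]: Cable stuck=occurs, Emergency track relay is out=not → at least one input occurs → occurs.
Rail signal shows false clear [AND]: Power stage inoperative=occurs, Track circuit unavailable=occurs → all inputs occur → occurs.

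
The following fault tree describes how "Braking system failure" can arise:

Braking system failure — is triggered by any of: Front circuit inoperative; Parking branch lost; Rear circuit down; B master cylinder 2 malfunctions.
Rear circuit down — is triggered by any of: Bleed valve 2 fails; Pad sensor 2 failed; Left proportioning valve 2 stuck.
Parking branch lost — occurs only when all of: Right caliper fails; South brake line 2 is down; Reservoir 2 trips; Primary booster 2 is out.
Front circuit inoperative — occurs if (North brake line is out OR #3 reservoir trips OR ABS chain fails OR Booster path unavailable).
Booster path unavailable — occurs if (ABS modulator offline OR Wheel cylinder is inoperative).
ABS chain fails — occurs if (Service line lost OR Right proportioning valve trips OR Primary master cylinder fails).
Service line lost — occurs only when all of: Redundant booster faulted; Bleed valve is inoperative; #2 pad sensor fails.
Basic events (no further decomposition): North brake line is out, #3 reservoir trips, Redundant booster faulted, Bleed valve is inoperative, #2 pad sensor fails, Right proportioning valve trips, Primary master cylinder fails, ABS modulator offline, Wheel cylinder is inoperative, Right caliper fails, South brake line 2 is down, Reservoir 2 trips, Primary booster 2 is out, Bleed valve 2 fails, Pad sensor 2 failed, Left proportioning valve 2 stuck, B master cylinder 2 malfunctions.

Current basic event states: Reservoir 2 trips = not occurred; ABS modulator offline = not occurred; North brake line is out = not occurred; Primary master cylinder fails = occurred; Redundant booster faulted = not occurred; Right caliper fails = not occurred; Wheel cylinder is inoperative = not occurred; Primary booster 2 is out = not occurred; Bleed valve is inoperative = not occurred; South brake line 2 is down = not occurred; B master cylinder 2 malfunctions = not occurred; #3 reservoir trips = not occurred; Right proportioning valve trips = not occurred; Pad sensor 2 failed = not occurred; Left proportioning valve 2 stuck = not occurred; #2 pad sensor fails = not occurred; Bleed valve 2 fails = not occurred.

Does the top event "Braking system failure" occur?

Yes

Service line lost [AND]: Redundant booster faulted=not, Bleed valve is inoperative=not, #2 pad sensor fails=not → not all inputs occur → does not occur.
ABS chain fails [OR]: Service line lost=not, Right proportioning valve trips=not, Primary master cylinder fails=occurs → at least one input occurs → occurs.
Booster path unavailable [OR]: ABS modulator offline=not, Wheel cylinder is inoperative=not → no input occurs → does not occur.
Front circuit inoperative [OR]: North brake line is out=not, #3 reservoir trips=not, ABS chain fails=occurs, Booster path unavailable=not → at least one input occurs → occurs.
Parking branch lost [AND]: Right caliper fails=not, South brake line 2 is down=not, Reservoir 2 trips=not, Primary booster 2 is out=not → not all inputs occur → does not occur.
Rear circuit down [OR]: Bleed valve 2 fails=not, Pad sensor 2 failed=not, Left proportioning valve 2 stuck=not → no input occurs → does not occur.
Braking system failure [OR]: Front circuit inoperative=occurs, Parking branch lost=not, Rear circuit down=not, B master cylinder 2 malfunctions=not → at least one input occurs → occurs.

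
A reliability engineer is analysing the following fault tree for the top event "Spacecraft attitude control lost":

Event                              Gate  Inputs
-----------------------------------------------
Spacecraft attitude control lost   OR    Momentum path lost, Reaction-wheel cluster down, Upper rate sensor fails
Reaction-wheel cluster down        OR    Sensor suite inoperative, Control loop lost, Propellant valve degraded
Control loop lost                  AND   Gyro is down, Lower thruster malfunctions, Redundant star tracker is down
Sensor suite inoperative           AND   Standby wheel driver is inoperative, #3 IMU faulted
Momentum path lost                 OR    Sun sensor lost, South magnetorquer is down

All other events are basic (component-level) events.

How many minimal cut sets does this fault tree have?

Momentum path lost [OR]: union of children's cut sets → 2 cut set(s).
Sensor suite inoperative [AND]: one cut set from each child combined → 1 × 1 = 1 cut set(s).
Control loop lost [AND]: one cut set from each child combined → 1 × 1 × 1 = 1 cut set(s).
Reaction-wheel cluster down [OR]: union of children's cut sets → 3 cut set(s).
Spacecraft attitude control lost [OR]: union of children's cut sets → 6 cut set(s).
Minimal cut sets: {Sun sensor lost}; {South magnetorquer is down}; {#3 IMU faulted, Standby wheel driver is inoperative}; {Gyro is down, Lower thruster malfunctions, Redundant star tracker is down}; {Propellant valve degraded}; {Upper rate sensor fails}.

6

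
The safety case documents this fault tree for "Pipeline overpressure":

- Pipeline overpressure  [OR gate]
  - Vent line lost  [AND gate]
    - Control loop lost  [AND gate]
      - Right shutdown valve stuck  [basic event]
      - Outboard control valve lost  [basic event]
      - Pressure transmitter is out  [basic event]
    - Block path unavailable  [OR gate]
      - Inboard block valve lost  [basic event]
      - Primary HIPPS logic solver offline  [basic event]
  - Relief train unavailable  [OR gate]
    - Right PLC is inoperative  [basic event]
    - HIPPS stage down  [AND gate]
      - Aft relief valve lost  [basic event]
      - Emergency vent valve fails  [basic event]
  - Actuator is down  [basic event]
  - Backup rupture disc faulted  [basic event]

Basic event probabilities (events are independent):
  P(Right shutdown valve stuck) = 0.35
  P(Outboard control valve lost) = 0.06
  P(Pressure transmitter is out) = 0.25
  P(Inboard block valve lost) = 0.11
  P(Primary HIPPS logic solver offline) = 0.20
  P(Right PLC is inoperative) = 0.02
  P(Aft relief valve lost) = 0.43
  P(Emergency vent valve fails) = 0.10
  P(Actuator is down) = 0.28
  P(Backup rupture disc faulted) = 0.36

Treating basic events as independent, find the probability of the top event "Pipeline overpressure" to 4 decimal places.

P(Control loop lost) [AND] = 0.35 × 0.06 × 0.25 = 0.005250
P(Block path unavailable) [OR] = 1 − (1−0.11) × (1−0.20) = 0.288000
P(Vent line lost) [AND] = 0.005250 × 0.288000 = 0.001512
P(HIPPS stage down) [AND] = 0.43 × 0.10 = 0.043000
P(Relief train unavailable) [OR] = 1 − (1−0.02) × (1−0.043000) = 0.062140
P(Pipeline overpressure) [OR] = 1 − (1−0.001512) × (1−0.062140) × (1−0.28) × (1−0.36) = 0.568488
Rounded to 4 decimal places: P(Pipeline overpressure) ≈ 0.5685.

0.5685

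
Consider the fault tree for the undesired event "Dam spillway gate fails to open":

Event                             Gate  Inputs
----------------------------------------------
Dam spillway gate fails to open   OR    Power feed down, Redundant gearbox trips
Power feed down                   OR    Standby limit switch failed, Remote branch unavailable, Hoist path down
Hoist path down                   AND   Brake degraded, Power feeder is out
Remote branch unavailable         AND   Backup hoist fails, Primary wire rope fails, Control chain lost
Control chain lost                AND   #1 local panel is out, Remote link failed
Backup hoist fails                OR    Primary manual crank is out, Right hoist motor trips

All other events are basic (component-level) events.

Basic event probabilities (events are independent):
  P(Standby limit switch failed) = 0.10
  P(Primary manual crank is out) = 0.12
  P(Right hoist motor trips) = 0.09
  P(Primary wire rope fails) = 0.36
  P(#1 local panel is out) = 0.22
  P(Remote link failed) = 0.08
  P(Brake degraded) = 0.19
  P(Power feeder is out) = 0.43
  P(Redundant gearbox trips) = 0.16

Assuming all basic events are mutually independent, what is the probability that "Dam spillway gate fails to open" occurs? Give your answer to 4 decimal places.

P(Backup hoist fails) [OR] = 1 − (1−0.12) × (1−0.09) = 0.199200
P(Control chain lost) [AND] = 0.22 × 0.08 = 0.017600
P(Remote branch unavailable) [AND] = 0.199200 × 0.36 × 0.017600 = 0.001262
P(Hoist path down) [AND] = 0.19 × 0.43 = 0.081700
P(Power feed down) [OR] = 1 − (1−0.10) × (1−0.001262) × (1−0.081700) = 0.174573
P(Dam spillway gate fails to open) [OR] = 1 − (1−0.174573) × (1−0.16) = 0.306641
Rounded to 4 decimal places: P(Dam spillway gate fails to open) ≈ 0.3066.

0.3066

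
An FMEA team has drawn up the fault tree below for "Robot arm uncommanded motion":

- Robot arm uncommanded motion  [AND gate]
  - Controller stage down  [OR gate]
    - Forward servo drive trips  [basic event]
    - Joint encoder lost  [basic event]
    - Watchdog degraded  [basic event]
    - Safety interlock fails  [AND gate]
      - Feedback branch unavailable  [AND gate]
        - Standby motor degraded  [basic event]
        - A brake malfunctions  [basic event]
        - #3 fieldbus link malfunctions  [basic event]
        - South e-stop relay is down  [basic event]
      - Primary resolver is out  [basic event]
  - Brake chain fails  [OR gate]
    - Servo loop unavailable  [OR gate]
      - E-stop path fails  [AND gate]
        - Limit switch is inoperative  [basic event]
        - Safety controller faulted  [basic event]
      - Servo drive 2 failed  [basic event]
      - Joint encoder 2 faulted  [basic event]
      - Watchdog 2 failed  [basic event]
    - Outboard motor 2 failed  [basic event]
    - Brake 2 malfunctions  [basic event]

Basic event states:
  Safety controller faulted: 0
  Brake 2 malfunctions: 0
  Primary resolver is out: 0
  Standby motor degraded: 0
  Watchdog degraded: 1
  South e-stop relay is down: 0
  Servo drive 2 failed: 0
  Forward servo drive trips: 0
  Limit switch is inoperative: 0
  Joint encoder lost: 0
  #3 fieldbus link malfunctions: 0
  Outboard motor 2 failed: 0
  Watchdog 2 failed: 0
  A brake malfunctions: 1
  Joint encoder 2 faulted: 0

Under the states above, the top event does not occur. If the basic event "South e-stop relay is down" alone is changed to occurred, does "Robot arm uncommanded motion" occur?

No

Counterfactual: set "South e-stop relay is down" to occurred.
Feedback branch unavailable [AND]: Standby motor degraded=not, A brake malfunctions=occurs, #3 fieldbus link malfunctions=not, South e-stop relay is down=occurs → not all inputs occur → does not occur.
Safety interlock fails [AND]: Feedback branch unavailable=not, Primary resolver is out=not → not all inputs occur → does not occur.
Controller stage down [OR]: Forward servo drive trips=not, Joint encoder lost=not, Watchdog degraded=occurs, Safety interlock fails=not → at least one input occurs → occurs.
E-stop path fails [AND]: Limit switch is inoperative=not, Safety controller faulted=not → not all inputs occur → does not occur.
Servo loop unavailable [OR]: E-stop path fails=not, Servo drive 2 failed=not, Joint encoder 2 faulted=not, Watchdog 2 failed=not → no input occurs → does not occur.
Brake chain fails [OR]: Servo loop unavailable=not, Outboard motor 2 failed=not, Brake 2 malfunctions=not → no input occurs → does not occur.
Robot arm uncommanded motion [AND]: Controller stage down=occurs, Brake chain fails=not → not all inputs occur → does not occur.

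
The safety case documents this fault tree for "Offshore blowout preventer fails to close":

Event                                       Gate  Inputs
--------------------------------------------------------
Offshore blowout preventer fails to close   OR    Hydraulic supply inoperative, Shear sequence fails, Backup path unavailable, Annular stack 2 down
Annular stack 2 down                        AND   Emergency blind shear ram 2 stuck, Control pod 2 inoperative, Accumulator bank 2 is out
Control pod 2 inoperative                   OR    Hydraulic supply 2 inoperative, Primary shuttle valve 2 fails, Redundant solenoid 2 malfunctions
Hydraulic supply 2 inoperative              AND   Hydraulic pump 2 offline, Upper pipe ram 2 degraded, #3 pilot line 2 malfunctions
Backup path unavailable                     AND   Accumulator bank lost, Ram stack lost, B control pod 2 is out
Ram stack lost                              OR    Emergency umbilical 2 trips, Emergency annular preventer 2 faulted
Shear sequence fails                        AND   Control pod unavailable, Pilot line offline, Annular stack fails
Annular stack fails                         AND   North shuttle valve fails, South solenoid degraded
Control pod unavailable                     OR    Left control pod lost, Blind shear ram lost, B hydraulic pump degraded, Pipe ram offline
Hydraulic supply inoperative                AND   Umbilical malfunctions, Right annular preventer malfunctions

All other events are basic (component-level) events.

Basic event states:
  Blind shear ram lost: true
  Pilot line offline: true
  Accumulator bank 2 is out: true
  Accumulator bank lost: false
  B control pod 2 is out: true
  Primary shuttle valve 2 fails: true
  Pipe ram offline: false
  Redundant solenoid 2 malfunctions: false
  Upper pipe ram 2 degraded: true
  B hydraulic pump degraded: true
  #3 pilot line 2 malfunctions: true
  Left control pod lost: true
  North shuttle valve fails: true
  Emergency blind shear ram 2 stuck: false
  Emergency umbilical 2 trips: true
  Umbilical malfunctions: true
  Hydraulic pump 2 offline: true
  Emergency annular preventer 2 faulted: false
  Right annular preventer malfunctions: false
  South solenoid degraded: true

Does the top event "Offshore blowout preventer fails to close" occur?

Yes

Hydraulic supply inoperative [AND]: Umbilical malfunctions=occurs, Right annular preventer malfunctions=not → not all inputs occur → does not occur.
Control pod unavailable [OR]: Left control pod lost=occurs, Blind shear ram lost=occurs, B hydraulic pump degraded=occurs, Pipe ram offline=not → at least one input occurs → occurs.
Annular stack fails [AND]: North shuttle valve fails=occurs, South solenoid degraded=occurs → all inputs occur → occurs.
Shear sequence fails [AND]: Control pod unavailable=occurs, Pilot line offline=occurs, Annular stack fails=occurs → all inputs occur → occurs.
Ram stack lost [OR]: Emergency umbilical 2 trips=occurs, Emergency annular preventer 2 faulted=not → at least one input occurs → occurs.
Backup path unavailable [AND]: Accumulator bank lost=not, Ram stack lost=occurs, B control pod 2 is out=occurs → not all inputs occur → does not occur.
Hydraulic supply 2 inoperative [AND]: Hydraulic pump 2 offline=occurs, Upper pipe ram 2 degraded=occurs, #3 pilot line 2 malfunctions=occurs → all inputs occur → occurs.
Control pod 2 inoperative [OR]: Hydraulic supply 2 inoperative=occurs, Primary shuttle valve 2 fails=occurs, Redundant solenoid 2 malfunctions=not → at least one input occurs → occurs.
Annular stack 2 down [AND]: Emergency blind shear ram 2 stuck=not, Control pod 2 inoperative=occurs, Accumulator bank 2 is out=occurs → not all inputs occur → does not occur.
Offshore blowout preventer fails to close [OR]: Hydraulic supply inoperative=not, Shear sequence fails=occurs, Backup path unavailable=not, Annular stack 2 down=not → at least one input occurs → occurs.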